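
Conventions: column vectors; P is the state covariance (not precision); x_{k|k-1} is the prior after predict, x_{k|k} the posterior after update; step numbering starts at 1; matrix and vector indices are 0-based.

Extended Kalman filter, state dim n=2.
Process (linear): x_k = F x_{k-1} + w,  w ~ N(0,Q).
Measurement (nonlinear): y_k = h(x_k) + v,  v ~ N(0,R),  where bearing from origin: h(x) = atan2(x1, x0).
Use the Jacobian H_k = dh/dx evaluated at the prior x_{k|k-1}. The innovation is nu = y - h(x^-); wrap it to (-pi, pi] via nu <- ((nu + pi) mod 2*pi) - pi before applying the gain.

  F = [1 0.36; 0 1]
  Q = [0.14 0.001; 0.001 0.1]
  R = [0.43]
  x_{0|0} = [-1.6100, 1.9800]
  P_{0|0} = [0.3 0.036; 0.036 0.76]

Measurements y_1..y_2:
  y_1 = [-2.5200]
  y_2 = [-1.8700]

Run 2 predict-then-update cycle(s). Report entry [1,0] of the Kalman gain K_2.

step 1: x^-=[-0.8972, 1.9800]  P^-=[0.5644 0.3106; 0.3106 0.8600]  H_jac=[-0.4190 -0.1899]  S=[0.6095]  K=[-0.4848; -0.4814]  nu=[1.7669]  x^+=[-1.7537, 1.1294]  P^+=[0.4212 0.1684; 0.1684 0.7187]
step 2: x^-=[-1.3472, 1.1294]  P^-=[0.7755 0.4281; 0.4281 0.8187]  H_jac=[-0.3655 -0.4359]  S=[0.8256]  K=[-0.5694; -0.6218]  nu=[1.9693]  x^+=[-2.4684, -0.0952]  P^+=[0.5079 0.1358; 0.1358 0.4995]

K[1,0] = -0.6218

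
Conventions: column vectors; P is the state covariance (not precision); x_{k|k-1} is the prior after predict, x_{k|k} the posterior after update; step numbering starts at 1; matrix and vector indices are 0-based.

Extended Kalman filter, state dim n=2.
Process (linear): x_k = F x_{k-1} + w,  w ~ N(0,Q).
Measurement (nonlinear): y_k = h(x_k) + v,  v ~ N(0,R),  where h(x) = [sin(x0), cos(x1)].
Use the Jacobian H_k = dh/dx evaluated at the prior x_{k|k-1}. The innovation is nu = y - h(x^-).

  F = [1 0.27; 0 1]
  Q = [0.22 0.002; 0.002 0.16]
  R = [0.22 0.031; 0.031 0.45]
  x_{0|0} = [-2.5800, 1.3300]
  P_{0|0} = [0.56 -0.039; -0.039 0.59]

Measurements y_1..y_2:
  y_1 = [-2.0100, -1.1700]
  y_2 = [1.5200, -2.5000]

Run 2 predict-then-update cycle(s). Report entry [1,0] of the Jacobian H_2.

H_jac[1,0] = 0.0000

step 1: x^-=[-2.2209, 1.3300]  P^-=[0.8020 0.1223; 0.1223 0.7500]  H_jac=[-0.6053 0.0000; 0.0000 -0.9711]  S=[0.5138 0.1029; 0.1029 1.1573]  K=[-0.9409 -0.0190; -0.0184 -0.6277]  nu=[-1.2140, -1.4085]  x^+=[-1.0519, 2.2364]  P^+=[0.3430 0.0388; 0.0388 0.2914]
step 2: x^-=[-0.4481, 2.2364]  P^-=[0.6052 0.1195; 0.1195 0.4514]  H_jac=[0.9013 0.0000; 0.0000 -0.7865]  S=[0.7116 -0.0537; -0.0537 0.7293]  K=[0.7610 -0.0728; 0.1153 -0.4784]  nu=[1.9532, -1.8825]  x^+=[1.1755, 3.3621]  P^+=[0.1833 0.0117; 0.0117 0.2692]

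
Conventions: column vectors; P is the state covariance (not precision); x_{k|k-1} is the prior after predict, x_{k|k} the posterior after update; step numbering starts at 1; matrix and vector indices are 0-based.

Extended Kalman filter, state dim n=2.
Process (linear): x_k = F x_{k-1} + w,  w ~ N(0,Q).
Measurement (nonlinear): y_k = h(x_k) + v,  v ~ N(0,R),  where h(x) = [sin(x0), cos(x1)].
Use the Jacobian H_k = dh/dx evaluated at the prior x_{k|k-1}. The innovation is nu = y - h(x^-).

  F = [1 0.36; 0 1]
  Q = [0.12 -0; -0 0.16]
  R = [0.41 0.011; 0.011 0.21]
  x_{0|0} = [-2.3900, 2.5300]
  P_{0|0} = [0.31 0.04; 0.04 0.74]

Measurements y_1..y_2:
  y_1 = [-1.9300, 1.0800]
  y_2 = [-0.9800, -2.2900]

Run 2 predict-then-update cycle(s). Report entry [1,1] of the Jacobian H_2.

step 1: x^-=[-1.4792, 2.5300]  P^-=[0.5547 0.3064; 0.3064 0.9000]  H_jac=[0.0915 0.0000; 0.0000 -0.5742]  S=[0.4146 -0.0051; -0.0051 0.5067]  K=[0.1181 -0.3460; 0.0551 -1.0193]  nu=[-0.9342, 1.8987]  x^+=[-2.2465, 0.5432]  P^+=[0.4878 0.1243; 0.1243 0.3717]
step 2: x^-=[-2.0510, 0.5432]  P^-=[0.7455 0.2581; 0.2581 0.5317]  H_jac=[-0.4619 0.0000; 0.0000 -0.5169]  S=[0.5691 0.0726; 0.0726 0.3521]  K=[-0.5718 -0.2610; -0.1129 -0.7574]  nu=[-0.0931, -3.1461]  x^+=[-1.1767, 2.9365]  P^+=[0.5138 0.1182; 0.1182 0.3101]

H_jac[1,1] = -0.5169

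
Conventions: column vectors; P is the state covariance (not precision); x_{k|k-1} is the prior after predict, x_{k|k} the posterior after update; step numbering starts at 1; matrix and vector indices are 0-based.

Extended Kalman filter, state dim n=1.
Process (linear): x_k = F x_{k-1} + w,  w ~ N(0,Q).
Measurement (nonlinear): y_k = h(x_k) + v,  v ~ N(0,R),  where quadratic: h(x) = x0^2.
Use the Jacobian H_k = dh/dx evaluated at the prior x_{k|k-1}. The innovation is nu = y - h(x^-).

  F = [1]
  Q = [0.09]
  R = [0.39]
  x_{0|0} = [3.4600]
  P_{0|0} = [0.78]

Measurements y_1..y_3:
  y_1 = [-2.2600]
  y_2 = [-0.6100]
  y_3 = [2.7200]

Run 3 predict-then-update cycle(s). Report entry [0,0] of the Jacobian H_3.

step 1: x^-=[3.4600]  P^-=[0.8700]  H_jac=[6.9200]  S=[42.0512]  K=[0.1432]  nu=[-14.2316]  x^+=[1.4225]  P^+=[0.0081]
step 2: x^-=[1.4225]  P^-=[0.0981]  H_jac=[2.8450]  S=[1.1838]  K=[0.2357]  nu=[-2.6335]  x^+=[0.8018]  P^+=[0.0323]
step 3: x^-=[0.8018]  P^-=[0.1223]  H_jac=[1.6036]  S=[0.7045]  K=[0.2784]  nu=[2.0771]  x^+=[1.3801]  P^+=[0.0677]

H_jac[0,0] = 1.6036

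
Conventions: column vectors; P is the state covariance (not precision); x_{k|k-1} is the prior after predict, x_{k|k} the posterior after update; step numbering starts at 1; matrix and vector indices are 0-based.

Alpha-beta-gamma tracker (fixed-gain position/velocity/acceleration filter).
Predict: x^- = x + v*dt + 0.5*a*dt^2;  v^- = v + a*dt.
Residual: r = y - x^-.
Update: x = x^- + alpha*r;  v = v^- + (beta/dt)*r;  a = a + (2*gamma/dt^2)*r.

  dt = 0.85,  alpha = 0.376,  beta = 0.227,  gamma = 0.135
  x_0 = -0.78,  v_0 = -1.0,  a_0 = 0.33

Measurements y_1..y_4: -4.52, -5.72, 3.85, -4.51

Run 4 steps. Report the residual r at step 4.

resid = -1.7152

step 1: x_pred=-1.5108  r=-3.0092  x^+=-2.6423  v^+=-1.5231  a^+=-0.7945
step 2: x_pred=-4.2239  r=-1.4961  x^+=-4.7865  v^+=-2.5980  a^+=-1.3536
step 3: x_pred=-7.4838  r=11.3338  x^+=-3.2223  v^+=-0.7218  a^+=2.8818
step 4: x_pred=-2.7948  r=-1.7152  x^+=-3.4397  v^+=1.2697  a^+=2.2409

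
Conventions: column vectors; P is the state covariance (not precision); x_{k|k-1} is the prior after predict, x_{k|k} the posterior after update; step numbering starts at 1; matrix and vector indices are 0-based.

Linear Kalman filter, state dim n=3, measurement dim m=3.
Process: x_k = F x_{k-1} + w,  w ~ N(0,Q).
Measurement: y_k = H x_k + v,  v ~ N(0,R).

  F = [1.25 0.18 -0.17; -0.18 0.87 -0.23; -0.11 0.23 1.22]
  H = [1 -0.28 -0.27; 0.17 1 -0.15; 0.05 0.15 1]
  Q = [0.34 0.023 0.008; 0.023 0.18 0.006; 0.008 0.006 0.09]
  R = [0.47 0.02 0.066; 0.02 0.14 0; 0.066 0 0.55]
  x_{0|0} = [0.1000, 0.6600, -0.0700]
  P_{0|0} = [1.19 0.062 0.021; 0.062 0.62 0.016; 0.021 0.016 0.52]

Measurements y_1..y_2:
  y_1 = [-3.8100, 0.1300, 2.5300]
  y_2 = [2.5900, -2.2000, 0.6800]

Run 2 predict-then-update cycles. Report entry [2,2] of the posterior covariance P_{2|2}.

P_post[2,2] = 0.2587

step 1: x^-=[0.2557, 0.5723, 0.0554]  P^-=[2.2525 -0.0703 -0.1859; -0.0703 0.6913 0.0113; -0.1859 0.0113 0.9114]  S=[2.9846 0.2131 -0.2930; 0.2131 0.8990 -0.0384; -0.2930 -0.0384 1.4663]  K=[0.7740 0.1996 0.1027; -0.1391 0.7896 0.0689; -0.0778 -0.1307 0.5974]  nu=[-3.8905, -0.4775, 2.3760]  x^+=[-2.6066, 0.9000, 1.8399]  P^+=[0.3957 -0.0104 0.0894; -0.0104 0.1114 0.0125; 0.0894 0.0125 0.3171]
step 2: x^-=[-3.4090, 0.8290, 2.7384]  P^-=[0.9277 -0.0725 0.0298; -0.0725 0.2996 -0.0562; 0.0298 -0.0562 0.5562]  S=[1.4777 0.0542 -0.0128; 0.0542 0.4696 -0.0861; -0.0128 -0.0861 1.1003]  K=[0.6326 0.1127 0.0756; -0.1191 0.6500 0.0360; -0.0596 -0.1909 0.4836]  nu=[6.9705, -2.0387, -2.0123]  x^+=[0.6187, -1.3991, 1.7391]  P^+=[0.3191 -0.0154 0.0697; -0.0154 0.0911 -0.0010; 0.0697 -0.0010 0.2587]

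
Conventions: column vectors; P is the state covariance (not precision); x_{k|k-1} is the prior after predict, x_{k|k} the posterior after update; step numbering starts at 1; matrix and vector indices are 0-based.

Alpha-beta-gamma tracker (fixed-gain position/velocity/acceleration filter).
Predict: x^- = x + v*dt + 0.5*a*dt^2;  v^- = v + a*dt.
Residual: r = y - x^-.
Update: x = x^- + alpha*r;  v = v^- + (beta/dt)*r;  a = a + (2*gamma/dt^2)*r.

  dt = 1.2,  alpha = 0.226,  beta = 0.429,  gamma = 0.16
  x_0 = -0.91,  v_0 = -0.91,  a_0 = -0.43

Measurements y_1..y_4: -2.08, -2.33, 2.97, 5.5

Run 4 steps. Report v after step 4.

step 1: x_pred=-2.3116  r=0.2316  x^+=-2.2593  v^+=-1.3432  a^+=-0.3785
step 2: x_pred=-4.1436  r=1.8136  x^+=-3.7338  v^+=-1.1491  a^+=0.0245
step 3: x_pred=-5.0950  r=8.0650  x^+=-3.2723  v^+=1.7636  a^+=1.8167
step 4: x_pred=0.1520  r=5.3480  x^+=1.3607  v^+=5.8555  a^+=3.0052

v_post = 5.8555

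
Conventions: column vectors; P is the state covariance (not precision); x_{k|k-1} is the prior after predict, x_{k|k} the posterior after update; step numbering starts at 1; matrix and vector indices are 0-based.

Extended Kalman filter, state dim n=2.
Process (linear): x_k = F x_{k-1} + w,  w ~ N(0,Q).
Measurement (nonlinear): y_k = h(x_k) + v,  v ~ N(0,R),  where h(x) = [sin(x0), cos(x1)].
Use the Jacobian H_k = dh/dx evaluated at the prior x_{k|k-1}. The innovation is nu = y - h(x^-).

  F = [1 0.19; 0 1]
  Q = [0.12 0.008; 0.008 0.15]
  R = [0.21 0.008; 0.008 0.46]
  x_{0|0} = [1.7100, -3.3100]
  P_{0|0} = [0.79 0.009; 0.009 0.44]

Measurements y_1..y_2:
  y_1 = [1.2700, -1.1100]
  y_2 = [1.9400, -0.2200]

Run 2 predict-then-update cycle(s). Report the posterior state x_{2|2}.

x_post = [1.8608, -3.0959]

step 1: x^-=[1.0811, -3.3100]  P^-=[0.9293 0.1006; 0.1006 0.5900]  H_jac=[0.4704 0.0000; 0.0000 -0.1676]  S=[0.4156 0.0001; 0.0001 0.4766]  K=[1.0518 -0.0355; 0.1139 -0.2075]  nu=[0.3875, -0.1241]  x^+=[1.4931, -3.2401]  P^+=[0.4690 0.0473; 0.0473 0.5641]
step 2: x^-=[0.8775, -3.2401]  P^-=[0.6273 0.1625; 0.1625 0.7141]  H_jac=[0.6391 0.0000; 0.0000 -0.0983]  S=[0.4662 -0.0022; -0.0022 0.4669]  K=[0.8598 -0.0302; 0.2220 -0.1494]  nu=[1.1709, 0.7752]  x^+=[1.8608, -3.0959]  P^+=[0.2821 0.0711; 0.0711 0.6805]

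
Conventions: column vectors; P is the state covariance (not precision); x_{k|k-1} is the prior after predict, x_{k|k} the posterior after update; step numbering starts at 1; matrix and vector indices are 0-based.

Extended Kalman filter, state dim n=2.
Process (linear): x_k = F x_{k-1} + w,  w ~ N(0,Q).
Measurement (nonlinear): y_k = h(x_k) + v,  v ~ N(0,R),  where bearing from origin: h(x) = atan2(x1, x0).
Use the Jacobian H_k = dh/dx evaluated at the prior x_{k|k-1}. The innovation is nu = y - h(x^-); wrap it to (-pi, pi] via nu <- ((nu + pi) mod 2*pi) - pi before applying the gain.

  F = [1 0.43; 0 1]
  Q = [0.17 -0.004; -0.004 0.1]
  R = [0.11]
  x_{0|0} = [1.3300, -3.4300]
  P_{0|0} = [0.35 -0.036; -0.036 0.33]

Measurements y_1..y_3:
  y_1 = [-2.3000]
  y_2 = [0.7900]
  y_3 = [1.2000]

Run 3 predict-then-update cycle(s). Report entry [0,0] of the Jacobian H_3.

H_jac[0,0] = 0.2113

step 1: x^-=[-0.1449, -3.4300]  P^-=[0.5501 0.1019; 0.1019 0.4300]  H_jac=[0.2910 -0.0123]  S=[0.1559]  K=[1.0186; 0.1563]  nu=[-0.6870]  x^+=[-0.8447, -3.5374]  P^+=[0.3883 0.0771; 0.0771 0.4262]
step 2: x^-=[-2.3657, -3.5374]  P^-=[0.7034 0.2563; 0.2563 0.5262]  H_jac=[0.1953 -0.1306]  S=[0.1327]  K=[0.7828; -0.1406]  nu=[2.9503]  x^+=[-0.0564, -3.9523]  P^+=[0.6220 0.2710; 0.2710 0.5236]
step 3: x^-=[-1.7558, -3.9523]  P^-=[1.1219 0.4921; 0.4921 0.6236]  H_jac=[0.2113 -0.0939]  S=[0.1461]  K=[1.3067; 0.3111]  nu=[-3.0943]  x^+=[-5.7992, -4.9150]  P^+=[0.8725 0.4327; 0.4327 0.6094]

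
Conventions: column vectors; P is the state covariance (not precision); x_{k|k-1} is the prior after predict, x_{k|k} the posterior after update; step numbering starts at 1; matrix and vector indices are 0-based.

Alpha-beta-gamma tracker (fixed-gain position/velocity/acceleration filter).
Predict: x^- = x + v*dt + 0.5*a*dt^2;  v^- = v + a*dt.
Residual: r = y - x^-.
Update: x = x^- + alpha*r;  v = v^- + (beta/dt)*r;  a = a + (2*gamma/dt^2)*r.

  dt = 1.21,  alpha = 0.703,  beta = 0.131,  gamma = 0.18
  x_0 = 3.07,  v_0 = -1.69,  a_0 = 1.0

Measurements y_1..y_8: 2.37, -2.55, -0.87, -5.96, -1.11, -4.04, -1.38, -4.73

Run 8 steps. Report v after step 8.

v_post = -0.0489

step 1: x_pred=1.7572  r=0.6128  x^+=2.1880  v^+=-0.4137  a^+=1.1507
step 2: x_pred=2.5298  r=-5.0798  x^+=-1.0413  v^+=0.4287  a^+=-0.0984
step 3: x_pred=-0.5945  r=-0.2755  x^+=-0.7882  v^+=0.2799  a^+=-0.1661
step 4: x_pred=-0.5711  r=-5.3889  x^+=-4.3595  v^+=-0.5045  a^+=-1.4911
step 5: x_pred=-6.0616  r=4.9516  x^+=-2.5806  v^+=-1.7727  a^+=-0.2736
step 6: x_pred=-4.9259  r=0.8859  x^+=-4.3031  v^+=-2.0079  a^+=-0.0558
step 7: x_pred=-6.7735  r=5.3935  x^+=-2.9819  v^+=-1.4915  a^+=1.2704
step 8: x_pred=-3.8566  r=-0.8734  x^+=-4.4706  v^+=-0.0489  a^+=1.0556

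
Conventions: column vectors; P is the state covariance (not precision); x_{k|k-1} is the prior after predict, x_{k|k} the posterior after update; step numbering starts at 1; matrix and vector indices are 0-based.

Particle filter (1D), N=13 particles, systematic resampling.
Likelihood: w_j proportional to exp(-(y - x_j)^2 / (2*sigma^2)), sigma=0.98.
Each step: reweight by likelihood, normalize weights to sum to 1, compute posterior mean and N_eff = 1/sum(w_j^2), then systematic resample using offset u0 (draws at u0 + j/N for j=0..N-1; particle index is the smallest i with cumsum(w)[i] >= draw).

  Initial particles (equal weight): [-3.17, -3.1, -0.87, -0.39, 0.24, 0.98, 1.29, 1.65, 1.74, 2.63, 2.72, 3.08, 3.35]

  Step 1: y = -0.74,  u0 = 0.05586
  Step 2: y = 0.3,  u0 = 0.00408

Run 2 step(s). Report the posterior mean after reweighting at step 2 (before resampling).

step 1: w=[0.0151, 0.0180, 0.3233, 0.3060, 0.1978, 0.0699, 0.0382, 0.0167, 0.0133, 0.0009, 0.0006, 0.0002, 0.0001]  mean=-0.2835  Neff=4.0868  idx=[2, 2, 2, 2, 3, 3, 3, 3, 4, 4, 4, 5, 7]
step 2: w=[0.0530, 0.0530, 0.0530, 0.0530, 0.0844, 0.0844, 0.0844, 0.0844, 0.1079, 0.1079, 0.1079, 0.0850, 0.0419]  mean=-0.0860  Neff=11.9609  idx=[0, 1, 2, 4, 5, 6, 7, 7, 8, 9, 10, 10, 11]

post_mean = -0.0860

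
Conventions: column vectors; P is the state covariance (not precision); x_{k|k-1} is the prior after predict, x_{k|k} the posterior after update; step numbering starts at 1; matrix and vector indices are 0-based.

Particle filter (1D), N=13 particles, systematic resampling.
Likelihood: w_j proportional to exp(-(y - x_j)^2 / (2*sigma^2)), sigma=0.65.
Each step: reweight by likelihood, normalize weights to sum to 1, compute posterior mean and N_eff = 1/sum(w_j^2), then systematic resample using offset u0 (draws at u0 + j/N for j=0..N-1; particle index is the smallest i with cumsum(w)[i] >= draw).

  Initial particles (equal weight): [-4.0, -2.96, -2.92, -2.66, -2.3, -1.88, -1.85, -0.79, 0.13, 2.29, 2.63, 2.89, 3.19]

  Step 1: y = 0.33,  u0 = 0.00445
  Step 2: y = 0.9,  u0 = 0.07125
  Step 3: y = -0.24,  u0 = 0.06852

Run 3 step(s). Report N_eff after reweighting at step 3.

N_eff = 13.0000

step 1: w=[0.0000, 0.0000, 0.0000, 0.0000, 0.0002, 0.0026, 0.0030, 0.1888, 0.7945, 0.0088, 0.0016, 0.0004, 0.0001]  mean=-0.0312  Neff=1.4992  idx=[6, 7, 7, 8, 8, 8, 8, 8, 8, 8, 8, 8, 8]
step 2: w=[0.0000, 0.0068, 0.0068, 0.0986, 0.0986, 0.0986, 0.0986, 0.0986, 0.0986, 0.0986, 0.0986, 0.0986, 0.0986]  mean=0.1175  Neff=10.2674  idx=[3, 4, 5, 5, 6, 7, 8, 9, 9, 10, 11, 12, 12]
step 3: w=[0.0769, 0.0769, 0.0769, 0.0769, 0.0769, 0.0769, 0.0769, 0.0769, 0.0769, 0.0769, 0.0769, 0.0769, 0.0769]  mean=0.1300  Neff=13.0000  idx=[0, 1, 2, 3, 4, 5, 6, 7, 8, 9, 10, 11, 12]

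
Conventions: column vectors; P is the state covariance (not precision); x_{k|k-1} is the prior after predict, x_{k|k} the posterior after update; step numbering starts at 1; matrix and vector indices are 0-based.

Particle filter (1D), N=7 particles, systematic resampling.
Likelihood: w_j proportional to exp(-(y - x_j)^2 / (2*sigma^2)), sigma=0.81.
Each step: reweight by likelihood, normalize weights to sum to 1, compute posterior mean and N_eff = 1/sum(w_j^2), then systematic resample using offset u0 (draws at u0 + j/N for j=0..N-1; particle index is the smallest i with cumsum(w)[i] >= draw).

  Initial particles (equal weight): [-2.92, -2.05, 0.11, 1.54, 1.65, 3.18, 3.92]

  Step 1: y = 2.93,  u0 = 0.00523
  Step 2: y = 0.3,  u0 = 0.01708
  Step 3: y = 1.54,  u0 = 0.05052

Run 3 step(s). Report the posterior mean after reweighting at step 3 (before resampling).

post_mean = 1.5869

step 1: w=[0.0000, 0.0000, 0.0012, 0.1179, 0.1474, 0.4900, 0.2435]  mean=2.9376  Neff=2.9849  idx=[3, 4, 5, 5, 5, 5, 6]
step 2: w=[0.5470, 0.4402, 0.0032, 0.0032, 0.0032, 0.0032, 0.0001]  mean=1.6094  Neff=2.0282  idx=[0, 0, 0, 0, 1, 1, 1]
step 3: w=[0.1434, 0.1434, 0.1434, 0.1434, 0.1421, 0.1421, 0.1421]  mean=1.5869  Neff=6.9999  idx=[0, 1, 2, 3, 4, 5, 6]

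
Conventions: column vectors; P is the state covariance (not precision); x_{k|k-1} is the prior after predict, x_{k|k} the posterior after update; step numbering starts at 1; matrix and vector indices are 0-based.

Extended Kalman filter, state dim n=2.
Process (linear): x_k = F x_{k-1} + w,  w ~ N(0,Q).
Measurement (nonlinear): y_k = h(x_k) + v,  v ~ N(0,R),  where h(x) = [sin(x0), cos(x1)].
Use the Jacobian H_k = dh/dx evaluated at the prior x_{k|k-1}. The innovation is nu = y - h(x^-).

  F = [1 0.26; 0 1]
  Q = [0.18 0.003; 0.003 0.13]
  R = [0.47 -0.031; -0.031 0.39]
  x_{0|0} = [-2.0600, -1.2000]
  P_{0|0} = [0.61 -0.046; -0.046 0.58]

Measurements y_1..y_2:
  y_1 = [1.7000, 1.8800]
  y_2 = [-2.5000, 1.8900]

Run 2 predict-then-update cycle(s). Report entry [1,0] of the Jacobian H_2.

step 1: x^-=[-2.3720, -1.2000]  P^-=[0.8053 0.1078; 0.1078 0.7100]  H_jac=[-0.7182 0.0000; 0.0000 0.9320]  S=[0.8854 -0.1032; -0.1032 1.0068]  K=[-0.6494 0.0333; -0.0110 0.6562]  nu=[2.3958, 1.5176]  x^+=[-3.8773, -0.2305]  P^+=[0.4264 0.0355; 0.0355 0.2749]
step 2: x^-=[-3.9372, -0.2305]  P^-=[0.6434 0.1100; 0.1100 0.4049]  H_jac=[-0.6998 0.0000; 0.0000 0.2285]  S=[0.7851 -0.0486; -0.0486 0.4111]  K=[-0.5739 -0.0067; -0.0847 0.2150]  nu=[-3.2143, 0.9164]  x^+=[-2.0985, 0.2389]  P^+=[0.3852 0.0664; 0.0664 0.3785]

H_jac[1,0] = 0.0000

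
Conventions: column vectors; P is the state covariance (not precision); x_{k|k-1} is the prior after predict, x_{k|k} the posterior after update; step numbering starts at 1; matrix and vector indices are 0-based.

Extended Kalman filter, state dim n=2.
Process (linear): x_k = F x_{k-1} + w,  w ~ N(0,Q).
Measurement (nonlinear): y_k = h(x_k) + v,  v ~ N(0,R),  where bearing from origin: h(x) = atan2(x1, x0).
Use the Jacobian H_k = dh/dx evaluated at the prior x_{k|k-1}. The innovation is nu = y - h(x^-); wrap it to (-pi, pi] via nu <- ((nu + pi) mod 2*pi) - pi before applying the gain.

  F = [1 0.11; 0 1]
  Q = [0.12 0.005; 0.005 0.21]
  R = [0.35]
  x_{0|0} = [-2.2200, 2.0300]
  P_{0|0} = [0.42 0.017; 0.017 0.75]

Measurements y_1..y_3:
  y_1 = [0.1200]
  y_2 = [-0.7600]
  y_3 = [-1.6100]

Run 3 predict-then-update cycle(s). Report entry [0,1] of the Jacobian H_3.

step 1: x^-=[-1.9967, 2.0300]  P^-=[0.5528 0.1045; 0.1045 0.9600]  H_jac=[-0.2504 -0.2463]  S=[0.4558]  K=[-0.3602; -0.5761]  nu=[-2.2279]  x^+=[-1.1943, 3.3136]  P^+=[0.4937 0.0099; 0.0099 0.8087]
step 2: x^-=[-0.8298, 3.3136]  P^-=[0.6257 0.1039; 0.1039 1.0187]  H_jac=[-0.2840 -0.0711]  S=[0.4098]  K=[-0.4516; -0.2488]  nu=[-2.5762]  x^+=[0.3336, 3.9545]  P^+=[0.5421 0.0578; 0.0578 0.9934]
step 3: x^-=[0.7686, 3.9545]  P^-=[0.6868 0.1721; 0.1721 1.2034]  H_jac=[-0.2437 0.0474]  S=[0.3895]  K=[-0.4088; 0.0386]  nu=[-2.9888]  x^+=[1.9903, 3.8390]  P^+=[0.6218 0.1783; 0.1783 1.2028]

H_jac[0,1] = 0.0474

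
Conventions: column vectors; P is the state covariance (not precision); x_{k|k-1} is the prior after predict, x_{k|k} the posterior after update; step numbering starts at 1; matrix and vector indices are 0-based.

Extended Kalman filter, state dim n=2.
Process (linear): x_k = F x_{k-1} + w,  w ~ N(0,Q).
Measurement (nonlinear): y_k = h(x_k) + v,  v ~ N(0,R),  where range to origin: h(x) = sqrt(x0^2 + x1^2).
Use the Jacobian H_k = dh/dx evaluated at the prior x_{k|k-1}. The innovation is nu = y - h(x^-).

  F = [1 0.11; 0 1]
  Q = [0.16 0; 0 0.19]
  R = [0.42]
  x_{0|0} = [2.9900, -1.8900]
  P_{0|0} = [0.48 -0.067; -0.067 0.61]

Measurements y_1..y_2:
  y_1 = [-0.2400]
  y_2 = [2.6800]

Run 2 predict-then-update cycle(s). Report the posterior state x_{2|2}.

step 1: x^-=[2.7821, -1.8900]  P^-=[0.6326 0.0001; 0.0001 0.8000]  H_jac=[0.8272 -0.5619]  S=[1.1054]  K=[0.4734; -0.4066]  nu=[-3.6034]  x^+=[1.0764, -0.4248]  P^+=[0.3850 0.2129; 0.2129 0.6172]
step 2: x^-=[1.0297, -0.4248]  P^-=[0.5993 0.2808; 0.2808 0.8072]  H_jac=[0.9244 -0.3814]  S=[0.8515]  K=[0.5248; -0.0568]  nu=[1.5661]  x^+=[1.8516, -0.5137]  P^+=[0.3647 0.3061; 0.3061 0.8045]

x_post = [1.8516, -0.5137]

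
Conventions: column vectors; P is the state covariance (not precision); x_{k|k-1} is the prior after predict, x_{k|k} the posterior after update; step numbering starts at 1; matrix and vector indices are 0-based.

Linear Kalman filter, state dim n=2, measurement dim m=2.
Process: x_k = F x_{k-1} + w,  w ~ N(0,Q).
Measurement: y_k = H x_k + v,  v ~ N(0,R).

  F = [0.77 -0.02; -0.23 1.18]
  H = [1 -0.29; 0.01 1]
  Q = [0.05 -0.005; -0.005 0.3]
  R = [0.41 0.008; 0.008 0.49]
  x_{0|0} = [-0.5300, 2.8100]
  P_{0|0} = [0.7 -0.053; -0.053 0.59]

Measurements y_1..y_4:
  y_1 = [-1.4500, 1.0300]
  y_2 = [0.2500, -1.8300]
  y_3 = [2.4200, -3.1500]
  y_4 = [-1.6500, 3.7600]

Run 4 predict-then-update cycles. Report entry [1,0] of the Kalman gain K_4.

K[1,0] = -0.1725

step 1: x^-=[-0.4643, 3.4377]  P^-=[0.4669 -0.1913; -0.1913 1.1873]  S=[1.0877 -0.5224; -0.5224 1.6735]  K=[0.5019 0.0452; -0.1791 0.6524]  nu=[0.0112, -2.4031]  x^+=[-0.5672, 1.8679]  P^+=[0.2131 0.0240; 0.0240 0.3180]
step 2: x^-=[-0.4741, 2.3346]  P^-=[0.1757 -0.0283; -0.0283 0.7410]  S=[0.6645 -0.2334; -0.2334 1.2305]  K=[0.2885 0.0331; -0.1656 0.5706]  nu=[1.4011, -4.1598]  x^+=[-0.2077, -0.2710]  P^+=[0.1236 0.0173; 0.0173 0.2781]
step 3: x^-=[-0.1545, -0.2721]  P^-=[0.1228 -0.0176; -0.0176 0.6844]  S=[0.6006 -0.2068; -0.2068 1.1740]  K=[0.2217 0.0251; -0.1694 0.5529]  nu=[2.4956, -2.8764]  x^+=[0.3266, -2.2852]  P^+=[0.0949 0.0131; 0.0131 0.2694]
step 4: x^-=[0.2972, -2.7717]  P^-=[0.1060 -0.0162; -0.0162 0.6731]  S=[0.5820 -0.2023; -0.2023 1.1628]  K=[0.1976 0.0214; -0.1725 0.5487]  nu=[-2.7510, 6.5287]  x^+=[-0.1069, 1.2853]  P^+=[0.0844 0.0112; 0.0112 0.2674]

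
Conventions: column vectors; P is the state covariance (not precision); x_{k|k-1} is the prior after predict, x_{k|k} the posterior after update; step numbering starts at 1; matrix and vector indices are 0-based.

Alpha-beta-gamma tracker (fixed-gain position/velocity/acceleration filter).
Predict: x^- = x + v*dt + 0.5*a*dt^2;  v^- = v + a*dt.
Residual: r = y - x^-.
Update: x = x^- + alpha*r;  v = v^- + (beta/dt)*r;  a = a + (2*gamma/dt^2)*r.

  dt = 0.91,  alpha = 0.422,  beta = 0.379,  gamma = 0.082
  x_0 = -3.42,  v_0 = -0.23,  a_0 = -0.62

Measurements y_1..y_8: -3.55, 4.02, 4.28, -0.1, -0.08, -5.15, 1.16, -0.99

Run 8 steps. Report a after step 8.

step 1: x_pred=-3.8860  r=0.3360  x^+=-3.7442  v^+=-0.6543  a^+=-0.5535
step 2: x_pred=-4.5687  r=8.5887  x^+=-0.9443  v^+=2.4192  a^+=1.1475
step 3: x_pred=1.7323  r=2.5477  x^+=2.8074  v^+=4.5245  a^+=1.6521
step 4: x_pred=7.6087  r=-7.7087  x^+=4.3556  v^+=2.8173  a^+=0.1254
step 5: x_pred=6.9713  r=-7.0513  x^+=3.9956  v^+=-0.0053  a^+=-1.2711
step 6: x_pred=3.4645  r=-8.6145  x^+=-0.1708  v^+=-4.7498  a^+=-2.9771
step 7: x_pred=-5.7258  r=6.8858  x^+=-2.8200  v^+=-4.5912  a^+=-1.6134
step 8: x_pred=-7.6660  r=6.6760  x^+=-4.8487  v^+=-3.2789  a^+=-0.2913

a_post = -0.2913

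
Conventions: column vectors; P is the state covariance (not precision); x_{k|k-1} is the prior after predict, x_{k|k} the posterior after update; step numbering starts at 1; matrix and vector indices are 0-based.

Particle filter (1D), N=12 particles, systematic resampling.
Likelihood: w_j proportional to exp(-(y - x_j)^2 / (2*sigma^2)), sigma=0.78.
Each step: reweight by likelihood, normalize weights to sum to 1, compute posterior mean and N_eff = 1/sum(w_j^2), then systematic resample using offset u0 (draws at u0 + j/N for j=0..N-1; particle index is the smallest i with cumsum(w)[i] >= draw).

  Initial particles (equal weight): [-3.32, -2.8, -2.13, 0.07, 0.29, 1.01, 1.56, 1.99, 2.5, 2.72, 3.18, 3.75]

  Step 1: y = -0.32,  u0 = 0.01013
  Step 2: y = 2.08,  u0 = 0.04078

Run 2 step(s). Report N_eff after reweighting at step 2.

N_eff = 4.6861

step 1: w=[0.0003, 0.0032, 0.0339, 0.4420, 0.3689, 0.1170, 0.0274, 0.0062, 0.0007, 0.0003, 0.0000, 0.0000]  mean=0.2317  Neff=2.8812  idx=[2, 3, 3, 3, 3, 3, 4, 4, 4, 4, 4, 5]
step 2: w=[0.0000, 0.0389, 0.0389, 0.0389, 0.0389, 0.0389, 0.0772, 0.0772, 0.0772, 0.0772, 0.0772, 0.4195]  mean=0.5493  Neff=4.6861  idx=[2, 4, 6, 7, 8, 9, 10, 11, 11, 11, 11, 11]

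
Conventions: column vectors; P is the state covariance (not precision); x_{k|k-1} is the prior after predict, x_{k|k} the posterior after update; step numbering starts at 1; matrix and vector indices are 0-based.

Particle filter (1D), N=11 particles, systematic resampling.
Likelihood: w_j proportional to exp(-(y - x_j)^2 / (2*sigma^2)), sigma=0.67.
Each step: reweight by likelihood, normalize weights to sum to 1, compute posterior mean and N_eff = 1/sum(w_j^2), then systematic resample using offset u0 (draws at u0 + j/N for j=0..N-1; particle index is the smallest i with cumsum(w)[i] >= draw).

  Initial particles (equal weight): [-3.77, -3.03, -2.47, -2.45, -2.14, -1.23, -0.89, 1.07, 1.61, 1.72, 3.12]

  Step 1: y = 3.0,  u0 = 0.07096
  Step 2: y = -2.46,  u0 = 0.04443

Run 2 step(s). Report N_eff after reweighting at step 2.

N_eff = 1.6427

step 1: w=[0.0000, 0.0000, 0.0000, 0.0000, 0.0000, 0.0000, 0.0000, 0.0124, 0.0910, 0.1262, 0.7704]  mean=2.7805  Neff=1.6184  idx=[8, 9, 10, 10, 10, 10, 10, 10, 10, 10, 10]
step 2: w=[0.7332, 0.2668, 0.0000, 0.0000, 0.0000, 0.0000, 0.0000, 0.0000, 0.0000, 0.0000, 0.0000]  mean=1.6394  Neff=1.6427  idx=[0, 0, 0, 0, 0, 0, 0, 0, 1, 1, 1]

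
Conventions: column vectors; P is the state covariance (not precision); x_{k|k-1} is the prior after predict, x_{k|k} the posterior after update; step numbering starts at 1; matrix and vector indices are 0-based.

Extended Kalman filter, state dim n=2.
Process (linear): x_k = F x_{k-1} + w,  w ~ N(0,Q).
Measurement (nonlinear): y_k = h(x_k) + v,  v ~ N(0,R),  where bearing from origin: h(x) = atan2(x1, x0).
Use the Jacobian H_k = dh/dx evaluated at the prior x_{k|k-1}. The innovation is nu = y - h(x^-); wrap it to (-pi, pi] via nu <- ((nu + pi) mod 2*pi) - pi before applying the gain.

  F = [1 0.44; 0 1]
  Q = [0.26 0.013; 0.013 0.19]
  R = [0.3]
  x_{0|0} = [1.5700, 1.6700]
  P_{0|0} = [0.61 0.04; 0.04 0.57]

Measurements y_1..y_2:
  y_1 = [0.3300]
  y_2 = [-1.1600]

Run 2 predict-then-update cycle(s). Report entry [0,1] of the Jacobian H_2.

step 1: x^-=[2.3048, 1.6700]  P^-=[1.0156 0.3038; 0.3038 0.7600]  H_jac=[-0.2061 0.2845]  S=[0.3690]  K=[-0.3331; 0.4162]  nu=[-0.2970]  x^+=[2.4037, 1.5464]  P^+=[0.9746 0.3550; 0.3550 0.6961]
step 2: x^-=[3.0841, 1.5464]  P^-=[1.6817 0.6742; 0.6742 0.8861]  H_jac=[-0.1299 0.2591]  S=[0.3425]  K=[-0.1278; 0.4146]  nu=[-1.6248]  x^+=[3.2919, 0.8727]  P^+=[1.6761 0.6924; 0.6924 0.8272]

H_jac[0,1] = 0.2591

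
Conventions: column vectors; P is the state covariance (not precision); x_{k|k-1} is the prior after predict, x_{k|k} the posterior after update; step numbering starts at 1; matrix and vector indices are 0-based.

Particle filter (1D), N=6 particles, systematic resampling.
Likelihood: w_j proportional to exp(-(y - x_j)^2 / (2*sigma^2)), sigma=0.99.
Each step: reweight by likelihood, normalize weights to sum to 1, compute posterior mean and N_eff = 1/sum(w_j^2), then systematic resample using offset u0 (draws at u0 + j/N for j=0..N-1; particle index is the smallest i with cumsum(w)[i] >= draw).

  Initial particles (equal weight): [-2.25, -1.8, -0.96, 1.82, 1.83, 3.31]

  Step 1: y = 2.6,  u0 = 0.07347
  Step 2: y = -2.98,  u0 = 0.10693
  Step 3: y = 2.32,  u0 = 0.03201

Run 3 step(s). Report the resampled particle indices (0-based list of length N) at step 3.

step 1: w=[0.0000, 0.0000, 0.0007, 0.3263, 0.3289, 0.3441]  mean=2.3340  Neff=3.0026  idx=[3, 3, 4, 4, 5, 5]
step 2: w=[0.2561, 0.2561, 0.2438, 0.2438, 0.0001, 0.0001]  mean=1.8250  Neff=3.9985  idx=[0, 1, 1, 2, 3, 3]
step 3: w=[0.1662, 0.1662, 0.1662, 0.1671, 0.1671, 0.1671]  mean=1.8250  Neff=6.0000  idx=[0, 1, 2, 3, 4, 5]

resampled_idx = [0, 1, 2, 3, 4, 5]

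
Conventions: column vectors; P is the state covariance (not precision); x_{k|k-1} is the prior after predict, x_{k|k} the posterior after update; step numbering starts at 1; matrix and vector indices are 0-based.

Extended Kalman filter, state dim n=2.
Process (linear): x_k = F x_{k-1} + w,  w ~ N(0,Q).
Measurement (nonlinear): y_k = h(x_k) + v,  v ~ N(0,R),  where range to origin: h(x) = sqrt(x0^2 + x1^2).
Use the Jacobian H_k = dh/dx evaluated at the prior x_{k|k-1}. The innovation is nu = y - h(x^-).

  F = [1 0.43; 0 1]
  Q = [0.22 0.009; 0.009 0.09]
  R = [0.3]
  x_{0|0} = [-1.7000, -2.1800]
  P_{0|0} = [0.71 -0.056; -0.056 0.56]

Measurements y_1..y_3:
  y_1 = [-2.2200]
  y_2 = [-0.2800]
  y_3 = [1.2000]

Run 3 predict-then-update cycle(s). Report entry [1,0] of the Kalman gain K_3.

step 1: x^-=[-2.6374, -2.1800]  P^-=[0.9854 0.1938; 0.1938 0.6500]  H_jac=[-0.7708 -0.6371]  S=[1.3396]  K=[-0.6591; -0.4206]  nu=[-5.6417]  x^+=[1.0813, 0.1932]  P^+=[0.4034 -0.1776; -0.1776 0.4130]
step 2: x^-=[1.1644, 0.1932]  P^-=[0.5470 0.0090; 0.0090 0.5030]  H_jac=[0.9865 0.1637]  S=[0.8487]  K=[0.6375; 0.1074]  nu=[-1.4603]  x^+=[0.2334, 0.0363]  P^+=[0.2020 -0.0492; -0.0492 0.4932]
step 3: x^-=[0.2490, 0.0363]  P^-=[0.4709 0.1719; 0.1719 0.5832]  H_jac=[0.9895 0.1444]  S=[0.8224]  K=[0.5968; 0.3092]  nu=[0.9483]  x^+=[0.8150, 0.3296]  P^+=[0.1780 0.0201; 0.0201 0.5045]

K[1,0] = 0.3092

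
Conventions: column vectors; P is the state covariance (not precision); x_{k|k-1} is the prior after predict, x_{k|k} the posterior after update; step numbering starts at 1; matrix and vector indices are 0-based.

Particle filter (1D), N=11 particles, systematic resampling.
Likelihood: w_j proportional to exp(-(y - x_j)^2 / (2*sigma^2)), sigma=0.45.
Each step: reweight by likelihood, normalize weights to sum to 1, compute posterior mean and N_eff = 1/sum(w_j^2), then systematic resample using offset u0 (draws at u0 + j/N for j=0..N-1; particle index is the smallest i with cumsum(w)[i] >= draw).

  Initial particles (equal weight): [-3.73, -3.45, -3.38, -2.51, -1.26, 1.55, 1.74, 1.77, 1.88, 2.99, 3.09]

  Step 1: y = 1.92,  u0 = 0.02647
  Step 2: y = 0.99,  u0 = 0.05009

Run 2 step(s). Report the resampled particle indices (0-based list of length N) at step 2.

step 1: w=[0.0000, 0.0000, 0.0000, 0.0000, 0.0000, 0.1942, 0.2514, 0.2576, 0.2713, 0.0161, 0.0093]  mean=1.7815  Neff=4.1447  idx=[5, 5, 6, 6, 6, 7, 7, 7, 8, 8, 8]
step 2: w=[0.1669, 0.1669, 0.0903, 0.0903, 0.0903, 0.0806, 0.0806, 0.0806, 0.0512, 0.0512, 0.0512]  mean=1.7053  Neff=9.3019  idx=[0, 0, 1, 1, 2, 3, 4, 6, 7, 8, 10]

resampled_idx = [0, 0, 1, 1, 2, 3, 4, 6, 7, 8, 10]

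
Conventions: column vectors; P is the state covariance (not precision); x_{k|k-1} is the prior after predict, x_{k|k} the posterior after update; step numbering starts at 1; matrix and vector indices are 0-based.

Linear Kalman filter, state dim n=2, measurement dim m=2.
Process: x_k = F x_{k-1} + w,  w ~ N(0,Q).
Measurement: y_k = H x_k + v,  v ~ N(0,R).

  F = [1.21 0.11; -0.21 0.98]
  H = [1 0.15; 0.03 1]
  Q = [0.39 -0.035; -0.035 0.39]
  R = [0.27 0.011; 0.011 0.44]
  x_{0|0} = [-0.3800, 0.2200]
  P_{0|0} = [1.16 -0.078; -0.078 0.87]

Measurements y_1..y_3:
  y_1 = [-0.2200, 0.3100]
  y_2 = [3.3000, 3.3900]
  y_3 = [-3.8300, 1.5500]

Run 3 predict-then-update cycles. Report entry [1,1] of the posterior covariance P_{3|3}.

step 1: x^-=[-0.4356, 0.2954]  P^-=[2.0781 -0.3267; -0.3267 1.3088]  S=[2.2796 -0.0585; -0.0585 1.7311]  K=[0.8870 -0.1227; -0.0380 0.7491]  nu=[0.1713, 0.0277]  x^+=[-0.2871, 0.3096]  P^+=[0.2459 -0.0516; -0.0516 0.3307]
step 2: x^-=[-0.3133, 0.3637]  P^-=[0.7403 -0.1218; -0.1218 0.7397]  S=[0.9903 0.0218; 0.0218 1.1731]  K=[0.7312 -0.0985; -0.0248 0.6279]  nu=[3.5587, 3.0357]  x^+=[1.9898, 2.1817]  P^+=[0.2025 -0.0414; -0.0414 0.2773]
step 3: x^-=[2.6476, 1.7202]  P^-=[0.6789 -0.1047; -0.1047 0.6822]  S=[0.9328 0.0285; 0.0285 1.1166]  K=[0.7138 -0.0938; -0.0211 0.6087]  nu=[-6.7356, -0.2496]  x^+=[-2.1369, 1.7107]  P^+=[0.1976 -0.0393; -0.0393 0.2688]

P_post[1,1] = 0.2688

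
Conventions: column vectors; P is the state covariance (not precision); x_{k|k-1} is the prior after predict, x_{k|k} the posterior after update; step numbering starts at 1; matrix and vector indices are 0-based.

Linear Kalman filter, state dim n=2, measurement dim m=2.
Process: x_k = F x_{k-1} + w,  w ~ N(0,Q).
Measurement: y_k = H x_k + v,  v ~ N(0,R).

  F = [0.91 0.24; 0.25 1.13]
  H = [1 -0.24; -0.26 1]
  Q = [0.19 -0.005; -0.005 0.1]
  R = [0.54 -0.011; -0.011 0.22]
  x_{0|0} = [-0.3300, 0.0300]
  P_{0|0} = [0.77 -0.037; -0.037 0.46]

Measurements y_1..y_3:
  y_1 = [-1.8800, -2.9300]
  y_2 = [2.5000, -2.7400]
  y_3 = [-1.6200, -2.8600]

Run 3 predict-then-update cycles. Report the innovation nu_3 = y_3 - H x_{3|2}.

innov = [-1.4875, 0.0854]

step 1: x^-=[-0.2931, -0.0486]  P^-=[0.8380 0.2547; 0.2547 0.7146]  S=[1.2969 -0.1298; -0.1298 0.8588]  K=[0.6126 0.1354; 0.1418 0.7764]  nu=[-1.5986, -2.9576]  x^+=[-1.6729, -2.5717]  P^+=[0.3571 0.1159; 0.1159 0.1994]
step 2: x^-=[-2.1395, -3.3242]  P^-=[0.5478 0.2565; 0.2565 0.4424]  S=[0.9902 0.0128; 0.0128 0.5661]  K=[0.4886 0.1903; 0.1432 0.6605]  nu=[3.8417, 0.0279]  x^+=[-0.2571, -2.7556]  P^+=[0.2885 0.1115; 0.1115 0.1727]
step 3: x^-=[-0.8953, -3.1781]  P^-=[0.4876 0.2288; 0.2288 0.4016]  S=[0.9409 0.0090; 0.0090 0.5356]  K=[0.4581 0.1829; 0.1347 0.6365]  nu=[-1.4875, 0.0854]  x^+=[-1.5611, -3.3242]  P^+=[0.2707 0.1056; 0.1056 0.1660]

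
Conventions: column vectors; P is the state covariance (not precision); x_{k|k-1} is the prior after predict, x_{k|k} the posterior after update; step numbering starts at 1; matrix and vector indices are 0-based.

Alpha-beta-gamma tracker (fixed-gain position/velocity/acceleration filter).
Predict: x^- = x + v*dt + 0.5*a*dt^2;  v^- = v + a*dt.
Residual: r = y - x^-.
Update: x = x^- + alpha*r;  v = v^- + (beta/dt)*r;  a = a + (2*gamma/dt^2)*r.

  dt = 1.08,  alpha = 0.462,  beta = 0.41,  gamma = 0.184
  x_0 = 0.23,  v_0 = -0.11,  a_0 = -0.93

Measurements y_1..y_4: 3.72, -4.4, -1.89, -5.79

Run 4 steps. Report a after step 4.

step 1: x_pred=-0.4312  r=4.1512  x^+=1.4867  v^+=0.4615  a^+=0.3797
step 2: x_pred=2.2065  r=-6.6065  x^+=-0.8457  v^+=-1.6365  a^+=-1.7047
step 3: x_pred=-3.6072  r=1.7172  x^+=-2.8139  v^+=-2.8256  a^+=-1.1629
step 4: x_pred=-6.5437  r=0.7537  x^+=-6.1955  v^+=-3.7954  a^+=-0.9251

a_post = -0.9251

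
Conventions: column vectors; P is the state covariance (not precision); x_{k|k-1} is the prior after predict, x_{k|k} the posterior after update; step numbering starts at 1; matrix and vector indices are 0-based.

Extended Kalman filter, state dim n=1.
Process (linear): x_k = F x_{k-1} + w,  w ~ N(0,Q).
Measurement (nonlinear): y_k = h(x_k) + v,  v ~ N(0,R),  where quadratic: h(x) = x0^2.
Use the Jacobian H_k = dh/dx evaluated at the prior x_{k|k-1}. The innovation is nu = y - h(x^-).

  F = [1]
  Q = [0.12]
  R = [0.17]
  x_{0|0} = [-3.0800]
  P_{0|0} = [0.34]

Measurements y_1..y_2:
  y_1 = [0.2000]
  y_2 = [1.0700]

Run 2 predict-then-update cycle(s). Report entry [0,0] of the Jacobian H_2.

step 1: x^-=[-3.0800]  P^-=[0.4600]  H_jac=[-6.1600]  S=[17.6250]  K=[-0.1608]  nu=[-9.2864]  x^+=[-1.5870]  P^+=[0.0044]
step 2: x^-=[-1.5870]  P^-=[0.1244]  H_jac=[-3.1740]  S=[1.4236]  K=[-0.2774]  nu=[-1.4486]  x^+=[-1.1851]  P^+=[0.0149]

H_jac[0,0] = -3.1740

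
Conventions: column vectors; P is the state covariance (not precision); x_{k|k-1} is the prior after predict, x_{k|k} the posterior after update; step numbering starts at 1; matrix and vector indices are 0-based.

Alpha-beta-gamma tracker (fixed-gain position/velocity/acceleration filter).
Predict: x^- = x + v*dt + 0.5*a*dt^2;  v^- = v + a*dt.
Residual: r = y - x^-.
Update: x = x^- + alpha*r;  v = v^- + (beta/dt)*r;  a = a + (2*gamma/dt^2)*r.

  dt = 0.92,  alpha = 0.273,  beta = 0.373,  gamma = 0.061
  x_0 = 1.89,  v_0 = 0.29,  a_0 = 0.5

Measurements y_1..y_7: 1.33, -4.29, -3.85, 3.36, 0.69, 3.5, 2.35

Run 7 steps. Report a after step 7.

a_post = 1.3074

step 1: x_pred=2.3684  r=-1.0384  x^+=2.0849  v^+=0.3290  a^+=0.3503
step 2: x_pred=2.5359  r=-6.8259  x^+=0.6724  v^+=-2.1161  a^+=-0.6336
step 3: x_pred=-1.5426  r=-2.3074  x^+=-2.1725  v^+=-3.6345  a^+=-0.9661
step 4: x_pred=-5.9251  r=9.2851  x^+=-3.3903  v^+=-0.7589  a^+=0.3722
step 5: x_pred=-3.9309  r=4.6209  x^+=-2.6694  v^+=1.4571  a^+=1.0383
step 6: x_pred=-0.8895  r=4.3895  x^+=0.3088  v^+=4.1919  a^+=1.6710
step 7: x_pred=4.8726  r=-2.5226  x^+=4.1839  v^+=4.7065  a^+=1.3074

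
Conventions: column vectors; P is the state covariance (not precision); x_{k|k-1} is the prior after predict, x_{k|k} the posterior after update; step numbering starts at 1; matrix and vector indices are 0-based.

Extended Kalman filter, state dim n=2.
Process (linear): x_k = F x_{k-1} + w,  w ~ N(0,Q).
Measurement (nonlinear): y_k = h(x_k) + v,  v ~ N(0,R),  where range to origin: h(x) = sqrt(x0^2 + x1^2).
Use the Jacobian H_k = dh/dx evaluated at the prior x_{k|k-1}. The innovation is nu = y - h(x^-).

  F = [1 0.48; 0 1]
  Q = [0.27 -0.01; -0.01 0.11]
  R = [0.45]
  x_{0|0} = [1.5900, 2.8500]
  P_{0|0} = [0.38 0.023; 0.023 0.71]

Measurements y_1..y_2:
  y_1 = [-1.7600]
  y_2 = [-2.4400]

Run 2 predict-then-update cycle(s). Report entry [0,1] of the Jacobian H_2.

step 1: x^-=[2.9580, 2.8500]  P^-=[0.8357 0.3538; 0.3538 0.8200]  H_jac=[0.7201 0.6938]  S=[1.6317]  K=[0.5193; 0.5048]  nu=[-5.8676]  x^+=[-0.0888, -0.1122]  P^+=[0.3957 -0.0739; -0.0739 0.4042]
step 2: x^-=[-0.1427, -0.1122]  P^-=[0.6879 0.1101; 0.1101 0.5142]  H_jac=[-0.7861 -0.6181]  S=[1.1784]  K=[-0.5166; -0.3431]  nu=[-2.6215]  x^+=[1.2115, 0.7873]  P^+=[0.3734 -0.0988; -0.0988 0.3754]

H_jac[0,1] = -0.6181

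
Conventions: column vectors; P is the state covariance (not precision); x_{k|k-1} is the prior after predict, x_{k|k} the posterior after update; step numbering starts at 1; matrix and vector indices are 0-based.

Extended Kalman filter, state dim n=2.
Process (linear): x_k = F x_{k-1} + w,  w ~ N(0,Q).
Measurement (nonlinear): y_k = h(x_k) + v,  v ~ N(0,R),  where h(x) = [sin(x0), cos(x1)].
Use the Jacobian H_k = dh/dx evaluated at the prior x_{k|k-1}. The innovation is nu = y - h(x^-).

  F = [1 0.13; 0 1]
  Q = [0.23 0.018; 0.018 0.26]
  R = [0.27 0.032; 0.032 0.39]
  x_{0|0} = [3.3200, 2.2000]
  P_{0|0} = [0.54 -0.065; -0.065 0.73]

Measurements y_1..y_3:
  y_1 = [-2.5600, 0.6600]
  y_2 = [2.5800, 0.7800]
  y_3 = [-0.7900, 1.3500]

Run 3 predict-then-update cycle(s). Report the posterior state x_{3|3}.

step 1: x^-=[3.6060, 2.2000]  P^-=[0.7654 0.0479; 0.0479 0.9900]  H_jac=[-0.8941 0.0000; 0.0000 -0.8085]  S=[0.8819 0.0666; 0.0666 1.0371]  K=[-0.7770 0.0126; 0.0098 -0.7724]  nu=[-2.1121, 1.2485]  x^+=[5.2628, 1.2150]  P^+=[0.2342 0.0247; 0.0247 0.3722]
step 2: x^-=[5.4207, 1.2150]  P^-=[0.4769 0.0911; 0.0911 0.6322]  H_jac=[0.6506 0.0000; 0.0000 -0.9374]  S=[0.4718 -0.0235; -0.0235 0.9455]  K=[0.6538 -0.0740; 0.0944 -0.6244]  nu=[3.3395, 0.4317]  x^+=[7.5722, 1.2608]  P^+=[0.2677 0.0085; 0.0085 0.2566]
step 3: x^-=[7.7361, 1.2608]  P^-=[0.5043 0.0598; 0.0598 0.5166]  H_jac=[0.1176 0.0000; 0.0000 -0.9523]  S=[0.2770 0.0253; 0.0253 0.8585]  K=[0.2207 -0.0729; 0.0780 -0.5753]  nu=[-1.7831, 1.0449]  x^+=[7.2665, 0.5206]  P^+=[0.4870 0.0224; 0.0224 0.2330]

x_post = [7.2665, 0.5206]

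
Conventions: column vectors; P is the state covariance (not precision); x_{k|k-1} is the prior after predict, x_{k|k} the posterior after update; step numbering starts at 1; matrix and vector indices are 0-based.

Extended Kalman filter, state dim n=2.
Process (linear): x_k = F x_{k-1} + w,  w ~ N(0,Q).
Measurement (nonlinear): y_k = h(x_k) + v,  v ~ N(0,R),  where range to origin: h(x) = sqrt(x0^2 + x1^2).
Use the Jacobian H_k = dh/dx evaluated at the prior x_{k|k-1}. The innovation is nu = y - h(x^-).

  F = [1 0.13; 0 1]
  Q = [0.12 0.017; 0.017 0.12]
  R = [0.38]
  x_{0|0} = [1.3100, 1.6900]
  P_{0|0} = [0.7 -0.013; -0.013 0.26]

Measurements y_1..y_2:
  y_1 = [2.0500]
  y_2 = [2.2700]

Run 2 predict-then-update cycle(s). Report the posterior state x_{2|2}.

step 1: x^-=[1.5297, 1.6900]  P^-=[0.8210 0.0378; 0.0378 0.3800]  H_jac=[0.6711 0.7414]  S=[0.9962]  K=[0.5812; 0.3083]  nu=[-0.2295]  x^+=[1.3963, 1.6193]  P^+=[0.4845 -0.1407; -0.1407 0.2853]
step 2: x^-=[1.6068, 1.6193]  P^-=[0.5728 -0.0866; -0.0866 0.4053]  H_jac=[0.7044 0.7098]  S=[0.7818]  K=[0.4374; 0.2900]  nu=[-0.0112]  x^+=[1.6019, 1.6160]  P^+=[0.4232 -0.1858; -0.1858 0.3396]

x_post = [1.6019, 1.6160]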